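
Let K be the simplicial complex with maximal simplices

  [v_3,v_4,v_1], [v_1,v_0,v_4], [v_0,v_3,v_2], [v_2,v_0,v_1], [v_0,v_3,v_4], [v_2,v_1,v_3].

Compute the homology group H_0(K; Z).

H_0 ≅ Z.

We work with the vertex ordering v_0 < v_1 < v_2 < v_3 < v_4. The simplices of K, each written with vertices in increasing order, are:

  0-simplices (5): [v_0], [v_1], [v_2], [v_3], [v_4]
  1-simplices (9): [v_0,v_1], [v_0,v_2], [v_0,v_3], [v_0,v_4], [v_1,v_2], [v_1,v_3], [v_1,v_4], [v_2,v_3], [v_3,v_4]
  2-simplices (6): [v_0,v_1,v_2], [v_0,v_1,v_4], [v_0,v_2,v_3], [v_0,v_3,v_4], [v_1,v_2,v_3], [v_1,v_3,v_4]

giving chain groups C_0 ≅ Z^5, C_1 ≅ Z^9, C_2 ≅ Z^6.

The boundary map ∂_1: C_1 → C_0 maps an edge to its endpoints' difference, ∂[p,q] = q − p.
This gives a 5×9 integer matrix of rank 4; reducing to Smith normal form yields diagonal entries (1,1,1,1).

The boundary map ∂_2: C_2 → C_1 sends each 2-simplex [p,q,r] to [q,r] − [p,r] + [p,q]. For instance
  ∂[v_0,v_3,v_4] = [v_3,v_4] − [v_0,v_4] + [v_0,v_3],
  ∂[v_0,v_1,v_4] = [v_1,v_4] − [v_0,v_4] + [v_0,v_1].
The resulting 9×6 matrix has rank 5, and its Smith normal form has invariant factors (1,1,1,1,1).

Reading off H_k = ker ∂_k / im ∂_{k+1}:

  H_0: rank C_0 − rank ∂_1 = 5 − 4 = 1, and the invariant factors of ∂_1 are all 1, so H_0 ≅ Z.

(K is a triangulation of the 2-sphere S^2.)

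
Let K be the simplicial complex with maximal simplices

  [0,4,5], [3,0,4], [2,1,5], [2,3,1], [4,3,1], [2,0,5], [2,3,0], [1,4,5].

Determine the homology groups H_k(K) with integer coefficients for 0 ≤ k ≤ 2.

Fix the vertex order 0 < 1 < 2 < 3 < 4 < 5 and write every simplex with vertices in increasing order. Then dim K = 2 and the simplices of K are:

  0-simplices (6): [0], [1], [2], [3], [4], [5]
  1-simplices (12): [0,2], [0,3], [0,4], [0,5], [1,2], [1,3], [1,4], [1,5], [2,3], [2,5], [3,4], [4,5]
  2-simplices (8): [0,2,3], [0,2,5], [0,3,4], [0,4,5], [1,2,3], [1,2,5], [1,3,4], [1,4,5]

so the chain groups are C_0 ≅ Z^6, C_1 ≅ Z^12, C_2 ≅ Z^8.

The boundary map ∂_1: C_1 → C_0 maps an edge to its endpoints' difference, ∂[p,q] = q − p. For instance
  ∂[1,3] = [3] − [1].
The resulting 6×12 matrix has rank 5, and its Smith normal form has invariant factors (1,1,1,1,1).

The boundary map ∂_2: C_2 → C_1 maps a triangle to the signed sum of its edges. For instance
  ∂[1,2,3] = [2,3] − [1,3] + [1,2],
  ∂[0,2,5] = [2,5] − [0,5] + [0,2].
This gives a 12×8 integer matrix of rank 7; reducing to Smith normal form yields diagonal entries (1,1,1,1,1,1,1).

Computing H_k = (kernel of ∂_k) / (image of ∂_{k+1}):

  H_0: rank C_0 − rank ∂_1 = 6 − 5 = 1, and the invariant factors of ∂_1 are all 1, so H_0 = Z.
  H_1: rank ker ∂_1 − rank ∂_2 = (12 − 5) − 7 = 0, and the invariant factors of ∂_2 are all 1, so H_1 = 0.
  H_2: rank ker ∂_2 − rank ∂_3 = (8 − 7) − 0 = 1, and there is no ∂_3, so H_2 = Z.

As a check, the Euler characteristic is 6 − 12 + 8 = 2, which agrees with 1 − 0 + 1 = 2.
(K is a triangulation of the 2-sphere S^2.)

H_0 ≅ Z,  H_1 = 0,  H_2 ≅ Z.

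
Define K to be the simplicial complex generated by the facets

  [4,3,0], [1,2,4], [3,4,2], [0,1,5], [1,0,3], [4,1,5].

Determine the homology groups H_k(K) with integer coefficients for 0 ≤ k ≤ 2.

H_0 = Z,  H_1 = Z,  H_2 = 0.

We work with the vertex ordering 0 < 1 < 2 < 3 < 4 < 5. The simplices of K, each written with vertices in increasing order, are:

  0-simplices (6): [0], [1], [2], [3], [4], [5]
  1-simplices (12): [0,1], [0,3], [0,4], [0,5], [1,2], [1,3], [1,4], [1,5], [2,3], [2,4], [3,4], [4,5]
  2-simplices (6): [0,1,3], [0,1,5], [0,3,4], [1,2,4], [1,4,5], [2,3,4]

Hence C_0 ≅ Z^6, C_1 ≅ Z^12, C_2 ≅ Z^6.

Boundary ∂_1: C_1 → C_0 maps an edge to its endpoints' difference, ∂[p,q] = q − p.
As a 6×12 matrix over Z this has rank 5, with invariant factors (1,1,1,1,1).

Boundary ∂_2: C_2 → C_1 acts by ∂[p,q,r] = [q,r] − [p,r] + [p,q]. For instance
  ∂[1,2,4] = [2,4] − [1,4] + [1,2],
  ∂[1,4,5] = [4,5] − [1,5] + [1,4].
As a 12×6 matrix over Z this has rank 6, with invariant factors (1,1,1,1,1,1).

Now H_k = ker ∂_k / im ∂_{k+1}, so:

  H_0: rank C_0 − rank ∂_1 = 6 − 5 = 1, and the invariant factors of ∂_1 are all 1, so H_0 = Z.
  H_1: rank ker ∂_1 − rank ∂_2 = (12 − 5) − 6 = 1, and the invariant factors of ∂_2 are all 1, so H_1 = Z.
  H_2: rank ker ∂_2 − rank ∂_3 = (6 − 6) − 0 = 0, and there is no ∂_3, so H_2 = 0.

As a check, the Euler characteristic is 6 − 12 + 6 = 0, which agrees with 1 − 1 + 0 = 0.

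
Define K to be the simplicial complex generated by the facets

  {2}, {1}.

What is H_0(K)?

H_0 ≅ Z^2.

Order the vertices as 1 < 2. Listing each simplex with vertices in this order, K has dimension 0 with simplices:

  0-simplices (2): [1], [2]

Hence C_0 ≅ Z^2.

Computing H_k = (kernel of ∂_k) / (image of ∂_{k+1}):

  H_0: rank C_0 − rank ∂_1 = 2 − 0 = 2, and there is no ∂_1, so H_0 ≅ Z^2.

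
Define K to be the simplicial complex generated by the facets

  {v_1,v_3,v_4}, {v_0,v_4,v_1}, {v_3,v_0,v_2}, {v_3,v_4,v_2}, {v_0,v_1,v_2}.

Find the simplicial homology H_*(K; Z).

H_0 = Z,  H_1 = Z,  H_2 = 0.

We work with the vertex ordering v_0 < v_1 < v_2 < v_3 < v_4. The simplices of K, each written with vertices in increasing order, are:

  0-simplices (5): [v_0], [v_1], [v_2], [v_3], [v_4]
  1-simplices (10): [v_0,v_1], [v_0,v_2], [v_0,v_3], [v_0,v_4], [v_1,v_2], [v_1,v_3], [v_1,v_4], [v_2,v_3], [v_2,v_4], [v_3,v_4]
  2-simplices (5): [v_0,v_1,v_2], [v_0,v_1,v_4], [v_0,v_2,v_3], [v_1,v_3,v_4], [v_2,v_3,v_4]

Hence C_0 ≅ Z^5, C_1 ≅ Z^10, C_2 ≅ Z^5.

∂_1: C_1 → C_0 is given by ∂[p,q] = [q] − [p]. For instance
  ∂[v_1,v_3] = [v_3] − [v_1].
The 5×10 boundary matrix has rank 4 and Smith normal form diag(1,1,1,1).

∂_2: C_2 → C_1 sends each 2-simplex [p,q,r] to [q,r] − [p,r] + [p,q]. For instance
  ∂[v_0,v_1,v_2] = [v_1,v_2] − [v_0,v_2] + [v_0,v_1],
  ∂[v_0,v_1,v_4] = [v_1,v_4] − [v_0,v_4] + [v_0,v_1].
As a 10×5 matrix over Z this has rank 5, with invariant factors (1,1,1,1,1).

Computing H_k = (kernel of ∂_k) / (image of ∂_{k+1}):

  H_0: rank C_0 − rank ∂_1 = 5 − 4 = 1, and the invariant factors of ∂_1 are all 1, so H_0 ≅ Z.
  H_1: rank ker ∂_1 − rank ∂_2 = (10 − 4) − 5 = 1, and the invariant factors of ∂_2 are all 1, so H_1 ≅ Z.
  H_2: rank ker ∂_2 − rank ∂_3 = (5 − 5) − 0 = 0, and there is no ∂_3, so H_2 ≅ 0.

(K is a triangulation of the Möbius band.)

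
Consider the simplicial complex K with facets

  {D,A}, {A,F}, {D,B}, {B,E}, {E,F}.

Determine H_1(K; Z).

H_1 = Z.

K has 5 vertices, 5 edges.
rank ∂_1 = 4, rank ∂_2 = 0 ⇒ b_1 = 5 − 4 − 0 = 1. So H_1 = Z.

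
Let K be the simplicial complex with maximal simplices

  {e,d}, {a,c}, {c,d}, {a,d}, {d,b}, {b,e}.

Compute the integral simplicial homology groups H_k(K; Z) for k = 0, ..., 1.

H_0 = Z,  H_1 = Z^2.

We work with the vertex ordering a < b < c < d < e. The simplices of K, each written with vertices in increasing order, are:

  0-simplices (5): a, b, c, d, e
  1-simplices (6): ac, ad, bd, be, cd, de

Hence C_0 ≅ Z^5, C_1 ≅ Z^6.

Boundary ∂_1: C_1 → C_0 sends each edge [p,q] (with p < q) to q − p. For instance
  ∂bd = d − b.
The 5×6 boundary matrix has rank 4 and Smith normal form diag(1,1,1,1).

Computing H_k = (kernel of ∂_k) / (image of ∂_{k+1}):

  H_0: rank C_0 − rank ∂_1 = 5 − 4 = 1, and the invariant factors of ∂_1 are all 1, so H_0 ≅ Z.
  H_1: rank ker ∂_1 − rank ∂_2 = (6 − 4) − 0 = 2, and there is no ∂_2, so H_1 ≅ Z^2.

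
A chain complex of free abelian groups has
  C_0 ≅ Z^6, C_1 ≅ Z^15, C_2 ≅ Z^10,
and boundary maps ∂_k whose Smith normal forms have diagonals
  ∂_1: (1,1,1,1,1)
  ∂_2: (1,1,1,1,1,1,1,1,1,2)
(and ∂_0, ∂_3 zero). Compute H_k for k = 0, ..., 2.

H_0 = Z,  H_1 = Z/2Z,  H_2 = 0.

H_0: b_0 = 6 − 0 − 5 = 1; torsion from ∂_1 factors > 1: none. So H_0 = Z.
H_1: b_1 = 15 − 5 − 10 = 0; torsion from ∂_2 factors > 1: [2]. So H_1 = Z/2Z.
H_2: b_2 = 10 − 10 − 0 = 0; torsion from ∂_3 factors > 1: none. So H_2 = 0.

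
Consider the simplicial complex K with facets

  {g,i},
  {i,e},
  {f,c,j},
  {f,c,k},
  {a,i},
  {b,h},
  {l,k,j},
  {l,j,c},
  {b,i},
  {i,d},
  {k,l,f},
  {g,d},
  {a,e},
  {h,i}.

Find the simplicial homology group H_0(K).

Take the total order a < b < c < d < e < f < g < h < i < j < k < l on the vertex set. Then K (dimension 2) consists of the simplices:

  0-simplices (12): a, b, c, d, e, f, g, h, i, j, k, l
  1-simplices (19): ae, ai, bh, bi, cf, cj, ck, cl, dg, di, ei, fj, fk, fl, gi, hi, jk, jl, kl
  2-simplices (5): cfj, cfk, cjl, fkl, jkl

so the chain groups are C_0 ≅ Z^12, C_1 ≅ Z^19, C_2 ≅ Z^5.

∂_1: C_1 → C_0 is given by ∂[p,q] = [q] − [p].
The 12×19 boundary matrix has rank 10 and Smith normal form diag(1,1,1,1,1,1,1,1,1,1).

∂_2: C_2 → C_1 sends each 2-simplex [p,q,r] to [q,r] − [p,r] + [p,q]. For instance
  ∂cjl = jl − cl + cj,
  ∂jkl = kl − jl + jk.
As a 19×5 matrix over Z this has rank 5, with invariant factors (1,1,1,1,1).

From H_k ≅ ker(∂_k) / im(∂_{k+1}) we obtain:

  H_0: rank C_0 − rank ∂_1 = 12 − 10 = 2, and the invariant factors of ∂_1 are all 1, so H_0 ≅ Z^2.

(K is a triangulation of the disjoint union of a wedge of 3 circles and the Möbius band.)

H_0 ≅ Z^2.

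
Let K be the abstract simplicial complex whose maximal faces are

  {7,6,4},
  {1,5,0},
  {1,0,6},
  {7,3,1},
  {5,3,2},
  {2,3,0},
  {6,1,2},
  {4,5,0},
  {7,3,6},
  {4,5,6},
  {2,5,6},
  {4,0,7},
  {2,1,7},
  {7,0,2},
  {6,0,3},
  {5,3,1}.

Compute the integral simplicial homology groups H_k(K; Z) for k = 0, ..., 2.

Take the total order 0 < 1 < 2 < 3 < 4 < 5 < 6 < 7 on the vertex set. Then K (dimension 2) consists of the simplices:

  0-simplices (8): [0], [1], [2], [3], [4], [5], [6], [7]
  1-simplices (24): (24 of them)
  2-simplices (16): [0,1,5], [0,1,6], [0,2,3], [0,2,7], [0,3,6], [0,4,5], [0,4,7], [1,2,6], [1,2,7], [1,3,5], [1,3,7], [2,3,5], [2,5,6], [3,6,7], [4,5,6], [4,6,7]

Hence C_0 ≅ Z^8, C_1 ≅ Z^24, C_2 ≅ Z^16.

The boundary map ∂_1: C_1 → C_0 maps an edge to its endpoints' difference, ∂[p,q] = q − p. For instance
  ∂[4,6] = [6] − [4].
The 8×24 boundary matrix has rank 7 and Smith normal form diag(1,1,1,1,1,1,1).

The boundary map ∂_2: C_2 → C_1 sends each 2-simplex [p,q,r] to [q,r] − [p,r] + [p,q]. For instance
  ∂[2,5,6] = [5,6] − [2,6] + [2,5],
  ∂[1,2,7] = [2,7] − [1,7] + [1,2].
The 24×16 boundary matrix has rank 15 and Smith normal form diag(1,1,1,1,1,1,1,1,1,1,1,1,1,1,1).

Now H_k = ker ∂_k / im ∂_{k+1}, so:

  H_0: rank C_0 − rank ∂_1 = 8 − 7 = 1, and the invariant factors of ∂_1 are all 1, so H_0 ≅ Z.
  H_1: rank ker ∂_1 − rank ∂_2 = (24 − 7) − 15 = 2, and the invariant factors of ∂_2 are all 1, so H_1 ≅ Z^2.
  H_2: rank ker ∂_2 − rank ∂_3 = (16 − 15) − 0 = 1, and there is no ∂_3, so H_2 ≅ Z.

H_0 ≅ Z,  H_1 ≅ Z^2,  H_2 ≅ Z.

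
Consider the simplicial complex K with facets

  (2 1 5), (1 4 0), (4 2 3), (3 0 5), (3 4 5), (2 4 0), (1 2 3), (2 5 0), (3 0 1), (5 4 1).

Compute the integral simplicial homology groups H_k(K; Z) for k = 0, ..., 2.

H_0 = Z,  H_1 = Z/2,  H_2 = 0.

K has 6 vertices, 15 edges, 10 triangles.
rank ∂_0 = 0, rank ∂_1 = 5 ⇒ b_0 = 6 − 0 − 5 = 1; all invariant factors of ∂_1 are 1 so no torsion. So H_0 ≅ Z.
rank ∂_1 = 5, rank ∂_2 = 10 ⇒ b_1 = 15 − 5 − 10 = 0; ∂_2 has invariant factor(s) [2] giving torsion. So H_1 ≅ Z/2.
rank ∂_2 = 10, rank ∂_3 = 0 ⇒ b_2 = 10 − 10 − 0 = 0. So H_2 ≅ 0.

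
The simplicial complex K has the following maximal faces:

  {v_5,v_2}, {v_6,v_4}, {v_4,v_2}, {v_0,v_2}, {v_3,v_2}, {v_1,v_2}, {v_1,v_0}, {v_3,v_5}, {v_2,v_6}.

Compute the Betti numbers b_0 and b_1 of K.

Fix the vertex order v_0 < v_1 < v_2 < v_3 < v_4 < v_5 < v_6 and write every simplex with vertices in increasing order. Then dim K = 1 and the simplices of K are:

  0-simplices (7): [v_0], [v_1], [v_2], [v_3], [v_4], [v_5], [v_6]
  1-simplices (9): [v_0,v_1], [v_0,v_2], [v_1,v_2], [v_2,v_3], [v_2,v_4], [v_2,v_5], [v_2,v_6], [v_3,v_5], [v_4,v_6]

Hence C_0 ≅ Z^7, C_1 ≅ Z^9.

Boundary ∂_1: C_1 → C_0 sends each edge [p,q] (with p < q) to q − p. For instance
  ∂[v_3,v_5] = [v_5] − [v_3].
This gives a 7×9 integer matrix of rank 6; reducing to Smith normal form yields diagonal entries (1,1,1,1,1,1).

Reading off H_k = ker ∂_k / im ∂_{k+1}:

  H_0: rank C_0 − rank ∂_1 = 7 − 6 = 1, and the invariant factors of ∂_1 are all 1, so H_0 ≅ Z.
  H_1: rank ker ∂_1 − rank ∂_2 = (9 − 6) − 0 = 3, and there is no ∂_2, so H_1 ≅ Z^3.

As a check, the Euler characteristic is 7 − 9 = -2, which agrees with 1 − 3 = -2.

Hence the Betti numbers are b_0 = 1, b_1 = 3.

b_0 = 1, b_1 = 3.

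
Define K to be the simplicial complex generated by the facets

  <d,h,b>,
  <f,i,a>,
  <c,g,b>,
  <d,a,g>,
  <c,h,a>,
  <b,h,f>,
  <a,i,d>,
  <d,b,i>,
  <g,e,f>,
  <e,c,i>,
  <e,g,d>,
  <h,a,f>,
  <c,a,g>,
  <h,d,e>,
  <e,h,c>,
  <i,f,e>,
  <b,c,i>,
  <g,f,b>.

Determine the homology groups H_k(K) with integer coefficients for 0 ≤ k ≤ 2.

K has 9 vertices, 27 edges, 18 triangles.
rank ∂_0 = 0, rank ∂_1 = 8 ⇒ b_0 = 9 − 0 − 8 = 1; all invariant factors of ∂_1 are 1 so no torsion. So H_0 ≅ Z.
rank ∂_1 = 8, rank ∂_2 = 17 ⇒ b_1 = 27 − 8 − 17 = 2; all invariant factors of ∂_2 are 1 so no torsion. So H_1 ≅ Z^2.
rank ∂_2 = 17, rank ∂_3 = 0 ⇒ b_2 = 18 − 17 − 0 = 1. So H_2 ≅ Z.

H_0 = Z,  H_1 = Z^2,  H_2 = Z.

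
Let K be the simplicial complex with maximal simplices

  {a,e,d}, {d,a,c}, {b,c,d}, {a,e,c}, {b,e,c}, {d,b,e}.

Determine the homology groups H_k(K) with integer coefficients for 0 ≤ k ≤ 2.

We work with the vertex ordering a < b < c < d < e. The simplices of K, each written with vertices in increasing order, are:

  0-simplices (5): a, b, c, d, e
  1-simplices (9): ac, ad, ae, bc, bd, be, cd, ce, de
  2-simplices (6): acd, ace, ade, bcd, bce, bde

Hence C_0 ≅ Z^5, C_1 ≅ Z^9, C_2 ≅ Z^6.

The boundary map ∂_1: C_1 → C_0 is given by ∂[p,q] = [q] − [p]. For instance
  ∂ad = d − a.
The 5×9 boundary matrix has rank 4 and Smith normal form diag(1,1,1,1).

∂_2: C_2 → C_1 acts by ∂[p,q,r] = [q,r] − [p,r] + [p,q]. For instance
  ∂acd = cd − ad + ac,
  ∂bcd = cd − bd + bc.
The 9×6 boundary matrix has rank 5 and Smith normal form diag(1,1,1,1,1).

From H_k ≅ ker(∂_k) / im(∂_{k+1}) we obtain:

  H_0: rank C_0 − rank ∂_1 = 5 − 4 = 1, and the invariant factors of ∂_1 are all 1, so H_0 = Z.
  H_1: rank ker ∂_1 − rank ∂_2 = (9 − 4) − 5 = 0, and the invariant factors of ∂_2 are all 1, so H_1 = 0.
  H_2: rank ker ∂_2 − rank ∂_3 = (6 − 5) − 0 = 1, and there is no ∂_3, so H_2 = Z.

As a check, the Euler characteristic is 5 − 9 + 6 = 2, which agrees with 1 − 0 + 1 = 2.
(K is a triangulation of the 2-sphere S^2.)

H_0 ≅ Z,  H_1 = 0,  H_2 ≅ Z.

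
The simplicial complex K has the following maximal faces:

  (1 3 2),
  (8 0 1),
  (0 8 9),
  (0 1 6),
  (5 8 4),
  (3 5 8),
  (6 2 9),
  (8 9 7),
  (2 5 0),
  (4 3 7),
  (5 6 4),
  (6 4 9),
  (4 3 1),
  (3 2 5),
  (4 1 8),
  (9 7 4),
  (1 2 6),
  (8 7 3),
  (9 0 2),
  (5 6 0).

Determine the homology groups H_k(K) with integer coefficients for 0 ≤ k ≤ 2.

H_0 ≅ Z,  H_1 ≅ Z ⊕ Z/2Z,  H_2 = 0.

Take the total order 0 < 1 < 2 < 3 < 4 < 5 < 6 < 7 < 8 < 9 on the vertex set. Then K (dimension 2) consists of the simplices:

  0-simplices (10): [0], [1], [2], [3], [4], [5], [6], [7], [8], [9]
  1-simplices (30): (30 of them)
  2-simplices (20): (20 of them)

so the chain groups are C_0 ≅ Z^10, C_1 ≅ Z^30, C_2 ≅ Z^20.

∂_1: C_1 → C_0 sends each edge [p,q] (with p < q) to q − p.
The 10×30 boundary matrix has rank 9 and Smith normal form diag(1,1,1,1,1,1,1,1,1).

∂_2: C_2 → C_1 sends each 2-simplex [p,q,r] to [q,r] − [p,r] + [p,q]. For instance
  ∂[1,2,3] = [2,3] − [1,3] + [1,2],
  ∂[3,4,7] = [4,7] − [3,7] + [3,4].
The 30×20 boundary matrix has rank 20 and Smith normal form diag(1,1,1,1,1,1,1,1,1,1,1,1,1,1,1,1,1,1,1,2).

Computing H_k = (kernel of ∂_k) / (image of ∂_{k+1}):

  H_0: rank C_0 − rank ∂_1 = 10 − 9 = 1, and the invariant factors of ∂_1 are all 1, so H_0 = Z.
  H_1: rank ker ∂_1 − rank ∂_2 = (30 − 9) − 20 = 1, and ∂_2 has invariant factor 2 > 1, so H_1 = Z ⊕ Z/2Z.
  H_2: rank ker ∂_2 − rank ∂_3 = (20 − 20) − 0 = 0, and there is no ∂_3, so H_2 = 0.

As a check, the Euler characteristic is 10 − 30 + 20 = 0, which agrees with 1 − 1 + 0 = 0.
(K is a triangulation of the Klein bottle.)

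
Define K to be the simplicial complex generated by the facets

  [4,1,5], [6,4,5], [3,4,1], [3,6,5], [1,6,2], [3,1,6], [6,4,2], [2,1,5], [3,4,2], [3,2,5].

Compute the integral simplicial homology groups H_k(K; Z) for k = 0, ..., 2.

Fix the vertex order 1 < 2 < 3 < 4 < 5 < 6 and write every simplex with vertices in increasing order. Then dim K = 2 and the simplices of K are:

  0-simplices (6): [1], [2], [3], [4], [5], [6]
  1-simplices (15): [1,2], [1,3], [1,4], [1,5], [1,6], [2,3], [2,4], [2,5], [2,6], [3,4], [3,5], [3,6], [4,5], [4,6], [5,6]
  2-simplices (10): [1,2,5], [1,2,6], [1,3,4], [1,3,6], [1,4,5], [2,3,4], [2,3,5], [2,4,6], [3,5,6], [4,5,6]

giving chain groups C_0 ≅ Z^6, C_1 ≅ Z^15, C_2 ≅ Z^10.

The boundary map ∂_1: C_1 → C_0 is given by ∂[p,q] = [q] − [p]. For instance
  ∂[3,5] = [5] − [3].
The 6×15 boundary matrix has rank 5 and Smith normal form diag(1,1,1,1,1).

∂_2: C_2 → C_1 sends each 2-simplex [p,q,r] to [q,r] − [p,r] + [p,q]. For instance
  ∂[2,3,4] = [3,4] − [2,4] + [2,3],
  ∂[2,3,5] = [3,5] − [2,5] + [2,3].
As a 15×10 matrix over Z this has rank 10, with invariant factors (1,1,1,1,1,1,1,1,1,2).

From H_k ≅ ker(∂_k) / im(∂_{k+1}) we obtain:

  H_0: rank C_0 − rank ∂_1 = 6 − 5 = 1, and the invariant factors of ∂_1 are all 1, so H_0 ≅ Z.
  H_1: rank ker ∂_1 − rank ∂_2 = (15 − 5) − 10 = 0, and ∂_2 has invariant factor 2 > 1, so H_1 ≅ Z/2.
  H_2: rank ker ∂_2 − rank ∂_3 = (10 − 10) − 0 = 0, and there is no ∂_3, so H_2 ≅ 0.

H_0 ≅ Z,  H_1 ≅ Z/2,  H_2 = 0.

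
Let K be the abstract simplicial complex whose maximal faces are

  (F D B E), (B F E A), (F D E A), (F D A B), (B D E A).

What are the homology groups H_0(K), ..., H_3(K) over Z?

We work with the vertex ordering A < B < D < E < F. The simplices of K, each written with vertices in increasing order, are:

  0-simplices (5): A, B, D, E, F
  1-simplices (10): AB, AD, AE, AF, BD, BE, BF, DE, DF, EF
  2-simplices (10): ABD, ABE, ABF, ADE, ADF, AEF, BDE, BDF, BEF, DEF
  3-simplices (5): ABDE, ABDF, ABEF, ADEF, BDEF

giving chain groups C_0 ≅ Z^5, C_1 ≅ Z^10, C_2 ≅ Z^10, C_3 ≅ Z^5.

Boundary ∂_1: C_1 → C_0 maps an edge to its endpoints' difference, ∂[p,q] = q − p.
The 5×10 boundary matrix has rank 4 and Smith normal form diag(1,1,1,1).

The boundary map ∂_2: C_2 → C_1 acts by ∂[p,q,r] = [q,r] − [p,r] + [p,q]. For instance
  ∂ABD = BD − AD + AB,
  ∂BEF = EF − BF + BE.
The resulting 10×10 matrix has rank 6, and its Smith normal form has invariant factors (1,1,1,1,1,1).

The boundary map ∂_3: C_3 → C_2 sends each 3-simplex σ to the alternating sum Σ_i (−1)^i (σ with its i-th vertex removed). For instance
  ∂ABDE = BDE − ADE + ABE − ABD,
  ∂BDEF = DEF − BEF + BDF − BDE.
This gives a 10×5 integer matrix of rank 4; reducing to Smith normal form yields diagonal entries (1,1,1,1).

Now H_k = ker ∂_k / im ∂_{k+1}, so:

  H_0: rank C_0 − rank ∂_1 = 5 − 4 = 1, and the invariant factors of ∂_1 are all 1, so H_0 = Z.
  H_1: rank ker ∂_1 − rank ∂_2 = (10 − 4) − 6 = 0, and the invariant factors of ∂_2 are all 1, so H_1 = 0.
  H_2: rank ker ∂_2 − rank ∂_3 = (10 − 6) − 4 = 0, and the invariant factors of ∂_3 are all 1, so H_2 = 0.
  H_3: rank ker ∂_3 − rank ∂_4 = (5 − 4) − 0 = 1, and there is no ∂_4, so H_3 = Z.

As a check, the Euler characteristic is 5 − 10 + 10 − 5 = 0, which agrees with 1 − 0 + 0 − 1 = 0.
(K is a triangulation of the 3-sphere S^3.)

H_0 = Z,  H_1 = 0,  H_2 = 0,  H_3 = Z.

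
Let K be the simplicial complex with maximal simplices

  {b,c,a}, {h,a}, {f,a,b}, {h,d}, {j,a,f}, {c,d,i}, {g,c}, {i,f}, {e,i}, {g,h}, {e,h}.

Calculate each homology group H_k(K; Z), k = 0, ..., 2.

H_0 ≅ Z,  H_1 ≅ Z^4,  H_2 = 0.

We work with the vertex ordering a < b < c < d < e < f < g < h < i < j. The simplices of K, each written with vertices in increasing order, are:

  0-simplices (10): a, b, c, d, e, f, g, h, i, j
  1-simplices (17): ab, ac, af, ah, aj, bc, bf, cd, cg, ci, dh, di, eh, ei, fi, fj, gh
  2-simplices (4): abc, abf, afj, cdi

so the chain groups are C_0 ≅ Z^10, C_1 ≅ Z^17, C_2 ≅ Z^4.

∂_1: C_1 → C_0 maps an edge to its endpoints' difference, ∂[p,q] = q − p.
The resulting 10×17 matrix has rank 9, and its Smith normal form has invariant factors (1,1,1,1,1,1,1,1,1).

Boundary ∂_2: C_2 → C_1 sends each 2-simplex [p,q,r] to [q,r] − [p,r] + [p,q]. For instance
  ∂cdi = di − ci + cd,
  ∂abf = bf − af + ab.
The 17×4 boundary matrix has rank 4 and Smith normal form diag(1,1,1,1).

Computing H_k = (kernel of ∂_k) / (image of ∂_{k+1}):

  H_0: rank C_0 − rank ∂_1 = 10 − 9 = 1, and the invariant factors of ∂_1 are all 1, so H_0 = Z.
  H_1: rank ker ∂_1 − rank ∂_2 = (17 − 9) − 4 = 4, and the invariant factors of ∂_2 are all 1, so H_1 = Z^4.
  H_2: rank ker ∂_2 − rank ∂_3 = (4 − 4) − 0 = 0, and there is no ∂_3, so H_2 = 0.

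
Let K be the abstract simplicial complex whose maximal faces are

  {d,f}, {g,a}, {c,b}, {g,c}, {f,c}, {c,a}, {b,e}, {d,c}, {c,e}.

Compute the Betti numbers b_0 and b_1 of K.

Take the total order a < b < c < d < e < f < g on the vertex set. Then K (dimension 1) consists of the simplices:

  0-simplices (7): a, b, c, d, e, f, g
  1-simplices (9): ac, ag, bc, be, cd, ce, cf, cg, df

so the chain groups are C_0 ≅ Z^7, C_1 ≅ Z^9.

Boundary ∂_1: C_1 → C_0 sends each edge [p,q] (with p < q) to q − p.
The resulting 7×9 matrix has rank 6, and its Smith normal form has invariant factors (1,1,1,1,1,1).

Computing H_k = (kernel of ∂_k) / (image of ∂_{k+1}):

  H_0: rank C_0 − rank ∂_1 = 7 − 6 = 1, and the invariant factors of ∂_1 are all 1, so H_0 ≅ Z.
  H_1: rank ker ∂_1 − rank ∂_2 = (9 − 6) − 0 = 3, and there is no ∂_2, so H_1 ≅ Z^3.

As a check, the Euler characteristic is 7 − 9 = -2, which agrees with 1 − 3 = -2.

Hence the Betti numbers are b_0 = 1, b_1 = 3.

b_0 = 1, b_1 = 3.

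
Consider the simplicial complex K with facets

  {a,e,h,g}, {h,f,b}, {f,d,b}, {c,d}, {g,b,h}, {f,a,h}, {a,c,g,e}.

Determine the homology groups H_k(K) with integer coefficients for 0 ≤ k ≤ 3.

H_0 ≅ Z,  H_1 ≅ Z,  H_2 = 0,  H_3 = 0.

We work with the vertex ordering a < b < c < d < e < f < g < h. The simplices of K, each written with vertices in increasing order, are:

  0-simplices (8): a, b, c, d, e, f, g, h
  1-simplices (17): ac, ae, af, ag, ah, bd, bf, bg, bh, cd, ce, cg, df, eg, eh, fh, gh
  2-simplices (11): ace, acg, aeg, aeh, afh, agh, bdf, bfh, bgh, ceg, egh
  3-simplices (2): aceg, aegh

giving chain groups C_0 ≅ Z^8, C_1 ≅ Z^17, C_2 ≅ Z^11, C_3 ≅ Z^2.

The boundary map ∂_1: C_1 → C_0 is given by ∂[p,q] = [q] − [p].
This gives a 8×17 integer matrix of rank 7; reducing to Smith normal form yields diagonal entries (1,1,1,1,1,1,1).

Boundary ∂_2: C_2 → C_1 sends each 2-simplex [p,q,r] to [q,r] − [p,r] + [p,q]. For instance
  ∂agh = gh − ah + ag,
  ∂aeh = eh − ah + ae.
The resulting 17×11 matrix has rank 9, and its Smith normal form has invariant factors (1,1,1,1,1,1,1,1,1).

Boundary ∂_3: C_3 → C_2 sends each 3-simplex σ to the alternating sum Σ_i (−1)^i (σ with its i-th vertex removed). For instance
  ∂aceg = ceg − aeg + acg − ace,
  ∂aegh = egh − agh + aeh − aeg.
This gives a 11×2 integer matrix of rank 2; reducing to Smith normal form yields diagonal entries (1,1).

Computing H_k = (kernel of ∂_k) / (image of ∂_{k+1}):

  H_0: rank C_0 − rank ∂_1 = 8 − 7 = 1, and the invariant factors of ∂_1 are all 1, so H_0 ≅ Z.
  H_1: rank ker ∂_1 − rank ∂_2 = (17 − 7) − 9 = 1, and the invariant factors of ∂_2 are all 1, so H_1 ≅ Z.
  H_2: rank ker ∂_2 − rank ∂_3 = (11 − 9) − 2 = 0, and the invariant factors of ∂_3 are all 1, so H_2 ≅ 0.
  H_3: rank ker ∂_3 − rank ∂_4 = (2 − 2) − 0 = 0, and there is no ∂_4, so H_3 ≅ 0.

As a check, the Euler characteristic is 8 − 17 + 11 − 2 = 0, which agrees with 1 − 1 + 0 − 0 = 0.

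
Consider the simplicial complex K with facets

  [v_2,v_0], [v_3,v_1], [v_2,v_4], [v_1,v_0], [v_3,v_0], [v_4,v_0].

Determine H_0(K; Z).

Take the total order v_0 < v_1 < v_2 < v_3 < v_4 on the vertex set. Then K (dimension 1) consists of the simplices:

  0-simplices (5): [v_0], [v_1], [v_2], [v_3], [v_4]
  1-simplices (6): [v_0,v_1], [v_0,v_2], [v_0,v_3], [v_0,v_4], [v_1,v_3], [v_2,v_4]

giving chain groups C_0 ≅ Z^5, C_1 ≅ Z^6.

Boundary ∂_1: C_1 → C_0 sends each edge [p,q] (with p < q) to q − p. For instance
  ∂[v_0,v_1] = [v_1] − [v_0].
As a 5×6 matrix over Z this has rank 4, with invariant factors (1,1,1,1).

From H_k ≅ ker(∂_k) / im(∂_{k+1}) we obtain:

  H_0: rank C_0 − rank ∂_1 = 5 − 4 = 1, and the invariant factors of ∂_1 are all 1, so H_0 ≅ Z.

H_0 = Z.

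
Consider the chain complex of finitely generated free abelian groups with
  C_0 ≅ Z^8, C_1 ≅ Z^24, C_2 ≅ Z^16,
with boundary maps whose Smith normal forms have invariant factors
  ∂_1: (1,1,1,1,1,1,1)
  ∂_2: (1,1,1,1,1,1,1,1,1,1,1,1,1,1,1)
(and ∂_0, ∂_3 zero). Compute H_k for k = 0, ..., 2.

H_0: b_0 = 8 − 0 − 7 = 1; torsion from ∂_1 factors > 1: none. So H_0 ≅ Z.
H_1: b_1 = 24 − 7 − 15 = 2; torsion from ∂_2 factors > 1: none. So H_1 ≅ Z^2.
H_2: b_2 = 16 − 15 − 0 = 1; torsion from ∂_3 factors > 1: none. So H_2 ≅ Z.

H_0 ≅ Z,  H_1 ≅ Z^2,  H_2 ≅ Z.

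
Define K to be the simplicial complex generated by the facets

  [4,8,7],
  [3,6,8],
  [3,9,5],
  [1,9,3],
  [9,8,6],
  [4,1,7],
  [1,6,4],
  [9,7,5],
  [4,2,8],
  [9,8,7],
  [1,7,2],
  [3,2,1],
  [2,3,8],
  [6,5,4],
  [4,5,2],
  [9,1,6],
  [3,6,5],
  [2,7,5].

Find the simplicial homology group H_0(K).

H_0 = Z.

Take the total order 1 < 2 < 3 < 4 < 5 < 6 < 7 < 8 < 9 on the vertex set. Then K (dimension 2) consists of the simplices:

  0-simplices (9): [1], [2], [3], [4], [5], [6], [7], [8], [9]
  1-simplices (27): (27 of them)
  2-simplices (18): [1,2,3], [1,2,7], [1,3,9], [1,4,6], [1,4,7], [1,6,9], [2,3,8], [2,4,5], [2,4,8], [2,5,7], [3,5,6], [3,5,9], [3,6,8], [4,5,6], [4,7,8], [5,7,9], [6,8,9], [7,8,9]

Hence C_0 ≅ Z^9, C_1 ≅ Z^27, C_2 ≅ Z^18.

∂_1: C_1 → C_0 is given by ∂[p,q] = [q] − [p]. For instance
  ∂[6,9] = [9] − [6].
As a 9×27 matrix over Z this has rank 8, with invariant factors (1,1,1,1,1,1,1,1).

Boundary ∂_2: C_2 → C_1 acts by ∂[p,q,r] = [q,r] − [p,r] + [p,q]. For instance
  ∂[2,4,8] = [4,8] − [2,8] + [2,4],
  ∂[2,3,8] = [3,8] − [2,8] + [2,3].
The 27×18 boundary matrix has rank 18 and Smith normal form diag(1,1,1,1,1,1,1,1,1,1,1,1,1,1,1,1,1,2).

Computing H_k = (kernel of ∂_k) / (image of ∂_{k+1}):

  H_0: rank C_0 − rank ∂_1 = 9 − 8 = 1, and the invariant factors of ∂_1 are all 1, so H_0 ≅ Z.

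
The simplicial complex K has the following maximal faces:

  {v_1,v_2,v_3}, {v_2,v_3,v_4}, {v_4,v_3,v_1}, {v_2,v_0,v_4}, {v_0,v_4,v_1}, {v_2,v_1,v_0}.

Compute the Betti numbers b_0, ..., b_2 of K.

b_0 = 1, b_1 = 0, b_2 = 1.

K has 5 vertices, 9 edges, 6 triangles.
rank ∂_0 = 0, rank ∂_1 = 4 ⇒ b_0 = 5 − 0 − 4 = 1; all invariant factors of ∂_1 are 1 so no torsion. So H_0 ≅ Z.
rank ∂_1 = 4, rank ∂_2 = 5 ⇒ b_1 = 9 − 4 − 5 = 0; all invariant factors of ∂_2 are 1 so no torsion. So H_1 ≅ 0.
rank ∂_2 = 5, rank ∂_3 = 0 ⇒ b_2 = 6 − 5 − 0 = 1. So H_2 ≅ Z.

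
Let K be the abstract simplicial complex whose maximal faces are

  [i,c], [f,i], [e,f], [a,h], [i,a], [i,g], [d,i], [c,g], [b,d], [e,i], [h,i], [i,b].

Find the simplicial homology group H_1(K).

H_1 ≅ Z^4.

Take the total order a < b < c < d < e < f < g < h < i on the vertex set. Then K (dimension 1) consists of the simplices:

  0-simplices (9): a, b, c, d, e, f, g, h, i
  1-simplices (12): ah, ai, bd, bi, cg, ci, di, ef, ei, fi, gi, hi

Hence C_0 ≅ Z^9, C_1 ≅ Z^12.

The boundary map ∂_1: C_1 → C_0 sends each edge [p,q] (with p < q) to q − p. For instance
  ∂ah = h − a.
The resulting 9×12 matrix has rank 8, and its Smith normal form has invariant factors (1,1,1,1,1,1,1,1).

From H_k ≅ ker(∂_k) / im(∂_{k+1}) we obtain:

  H_1: rank ker ∂_1 − rank ∂_2 = (12 − 8) − 0 = 4, and there is no ∂_2, so H_1 = Z^4.

(K is a triangulation of a wedge of 4 circles.)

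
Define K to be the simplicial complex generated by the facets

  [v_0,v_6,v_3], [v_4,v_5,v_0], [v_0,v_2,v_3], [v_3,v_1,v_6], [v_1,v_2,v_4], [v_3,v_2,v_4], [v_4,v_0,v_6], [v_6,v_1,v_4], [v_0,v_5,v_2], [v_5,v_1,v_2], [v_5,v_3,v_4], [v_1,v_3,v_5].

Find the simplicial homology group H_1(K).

Take the total order v_0 < v_1 < v_2 < v_3 < v_4 < v_5 < v_6 on the vertex set. Then K (dimension 2) consists of the simplices:

  0-simplices (7): [v_0], [v_1], [v_2], [v_3], [v_4], [v_5], [v_6]
  1-simplices (18): (18 of them)
  2-simplices (12): (12 of them)

giving chain groups C_0 ≅ Z^7, C_1 ≅ Z^18, C_2 ≅ Z^12.

Boundary ∂_1: C_1 → C_0 maps an edge to its endpoints' difference, ∂[p,q] = q − p.
As a 7×18 matrix over Z this has rank 6, with invariant factors (1,1,1,1,1,1).

∂_2: C_2 → C_1 acts by ∂[p,q,r] = [q,r] − [p,r] + [p,q]. For instance
  ∂[v_1,v_3,v_5] = [v_3,v_5] − [v_1,v_5] + [v_1,v_3],
  ∂[v_0,v_4,v_5] = [v_4,v_5] − [v_0,v_5] + [v_0,v_4].
As a 18×12 matrix over Z this has rank 12, with invariant factors (1,1,1,1,1,1,1,1,1,1,1,2).

From H_k ≅ ker(∂_k) / im(∂_{k+1}) we obtain:

  H_1: rank ker ∂_1 − rank ∂_2 = (18 − 6) − 12 = 0, and ∂_2 has invariant factor 2 > 1, so H_1 ≅ Z/2.

H_1 = Z/2.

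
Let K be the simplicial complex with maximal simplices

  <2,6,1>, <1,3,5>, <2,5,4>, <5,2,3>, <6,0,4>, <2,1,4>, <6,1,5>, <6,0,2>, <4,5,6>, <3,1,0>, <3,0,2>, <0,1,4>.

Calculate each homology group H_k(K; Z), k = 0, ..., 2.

H_0 ≅ Z,  H_1 ≅ Z/2,  H_2 = 0.

Fix the vertex order 0 < 1 < 2 < 3 < 4 < 5 < 6 and write every simplex with vertices in increasing order. Then dim K = 2 and the simplices of K are:

  0-simplices (7): [0], [1], [2], [3], [4], [5], [6]
  1-simplices (18): [0,1], [0,2], [0,3], [0,4], [0,6], [1,2], [1,3], [1,4], [1,5], [1,6], [2,3], [2,4], [2,5], [2,6], [3,5], [4,5], [4,6], [5,6]
  2-simplices (12): [0,1,3], [0,1,4], [0,2,3], [0,2,6], [0,4,6], [1,2,4], [1,2,6], [1,3,5], [1,5,6], [2,3,5], [2,4,5], [4,5,6]

giving chain groups C_0 ≅ Z^7, C_1 ≅ Z^18, C_2 ≅ Z^12.

∂_1: C_1 → C_0 sends each edge [p,q] (with p < q) to q − p. For instance
  ∂[4,5] = [5] − [4].
The resulting 7×18 matrix has rank 6, and its Smith normal form has invariant factors (1,1,1,1,1,1).

∂_2: C_2 → C_1 acts by ∂[p,q,r] = [q,r] − [p,r] + [p,q]. For instance
  ∂[0,2,6] = [2,6] − [0,6] + [0,2],
  ∂[0,4,6] = [4,6] − [0,6] + [0,4].
As a 18×12 matrix over Z this has rank 12, with invariant factors (1,1,1,1,1,1,1,1,1,1,1,2).

Reading off H_k = ker ∂_k / im ∂_{k+1}:

  H_0: rank C_0 − rank ∂_1 = 7 − 6 = 1, and the invariant factors of ∂_1 are all 1, so H_0 = Z.
  H_1: rank ker ∂_1 − rank ∂_2 = (18 − 6) − 12 = 0, and ∂_2 has invariant factor 2 > 1, so H_1 = Z/2.
  H_2: rank ker ∂_2 − rank ∂_3 = (12 − 12) − 0 = 0, and there is no ∂_3, so H_2 = 0.

As a check, the Euler characteristic is 7 − 18 + 12 = 1, which agrees with 1 − 0 + 0 = 1.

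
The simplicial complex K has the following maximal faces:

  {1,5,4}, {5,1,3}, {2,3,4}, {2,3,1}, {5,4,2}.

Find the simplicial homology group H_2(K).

Order the vertices as 1 < 2 < 3 < 4 < 5. Listing each simplex with vertices in this order, K has dimension 2 with simplices:

  0-simplices (5): [1], [2], [3], [4], [5]
  1-simplices (10): [1,2], [1,3], [1,4], [1,5], [2,3], [2,4], [2,5], [3,4], [3,5], [4,5]
  2-simplices (5): [1,2,3], [1,3,5], [1,4,5], [2,3,4], [2,4,5]

so the chain groups are C_0 ≅ Z^5, C_1 ≅ Z^10, C_2 ≅ Z^5.

∂_1: C_1 → C_0 maps an edge to its endpoints' difference, ∂[p,q] = q − p.
This gives a 5×10 integer matrix of rank 4; reducing to Smith normal form yields diagonal entries (1,1,1,1).

Boundary ∂_2: C_2 → C_1 sends each 2-simplex [p,q,r] to [q,r] − [p,r] + [p,q]. For instance
  ∂[1,4,5] = [4,5] − [1,5] + [1,4],
  ∂[2,3,4] = [3,4] − [2,4] + [2,3].
As a 10×5 matrix over Z this has rank 5, with invariant factors (1,1,1,1,1).

Now H_k = ker ∂_k / im ∂_{k+1}, so:

  H_2: rank ker ∂_2 − rank ∂_3 = (5 − 5) − 0 = 0, and there is no ∂_3, so H_2 = 0.

(K is a triangulation of the Möbius band.)

H_2 = 0.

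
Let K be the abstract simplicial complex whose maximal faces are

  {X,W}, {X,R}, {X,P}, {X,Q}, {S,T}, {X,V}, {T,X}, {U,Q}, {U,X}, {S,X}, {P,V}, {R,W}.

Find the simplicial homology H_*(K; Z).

H_0 ≅ Z,  H_1 ≅ Z^4.

Take the total order P < Q < R < S < T < U < V < W < X on the vertex set. Then K (dimension 1) consists of the simplices:

  0-simplices (9): P, Q, R, S, T, U, V, W, X
  1-simplices (12): PV, PX, QU, QX, RW, RX, ST, SX, TX, UX, VX, WX

Hence C_0 ≅ Z^9, C_1 ≅ Z^12.

Boundary ∂_1: C_1 → C_0 sends each edge [p,q] (with p < q) to q − p.
This gives a 9×12 integer matrix of rank 8; reducing to Smith normal form yields diagonal entries (1,1,1,1,1,1,1,1).

Now H_k = ker ∂_k / im ∂_{k+1}, so:

  H_0: rank C_0 − rank ∂_1 = 9 − 8 = 1, and the invariant factors of ∂_1 are all 1, so H_0 ≅ Z.
  H_1: rank ker ∂_1 − rank ∂_2 = (12 − 8) − 0 = 4, and there is no ∂_2, so H_1 ≅ Z^4.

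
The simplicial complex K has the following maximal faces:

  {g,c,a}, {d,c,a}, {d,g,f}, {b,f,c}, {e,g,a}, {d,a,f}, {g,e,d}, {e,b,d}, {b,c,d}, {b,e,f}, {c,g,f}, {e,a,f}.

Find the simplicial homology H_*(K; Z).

H_0 ≅ Z,  H_1 ≅ Z/2Z,  H_2 = 0.

We work with the vertex ordering a < b < c < d < e < f < g. The simplices of K, each written with vertices in increasing order, are:

  0-simplices (7): a, b, c, d, e, f, g
  1-simplices (18): ac, ad, ae, af, ag, bc, bd, be, bf, cd, cf, cg, de, df, dg, ef, eg, fg
  2-simplices (12): acd, acg, adf, aef, aeg, bcd, bcf, bde, bef, cfg, deg, dfg

Hence C_0 ≅ Z^7, C_1 ≅ Z^18, C_2 ≅ Z^12.

Boundary ∂_1: C_1 → C_0 sends each edge [p,q] (with p < q) to q − p.
The 7×18 boundary matrix has rank 6 and Smith normal form diag(1,1,1,1,1,1).

The boundary map ∂_2: C_2 → C_1 acts by ∂[p,q,r] = [q,r] − [p,r] + [p,q]. For instance
  ∂deg = eg − dg + de,
  ∂adf = df − af + ad.
The resulting 18×12 matrix has rank 12, and its Smith normal form has invariant factors (1,1,1,1,1,1,1,1,1,1,1,2).

Computing H_k = (kernel of ∂_k) / (image of ∂_{k+1}):

  H_0: rank C_0 − rank ∂_1 = 7 − 6 = 1, and the invariant factors of ∂_1 are all 1, so H_0 = Z.
  H_1: rank ker ∂_1 − rank ∂_2 = (18 − 6) − 12 = 0, and ∂_2 has invariant factor 2 > 1, so H_1 = Z/2Z.
  H_2: rank ker ∂_2 − rank ∂_3 = (12 − 12) − 0 = 0, and there is no ∂_3, so H_2 = 0.

(K is a triangulation of the real projective plane RP^2.)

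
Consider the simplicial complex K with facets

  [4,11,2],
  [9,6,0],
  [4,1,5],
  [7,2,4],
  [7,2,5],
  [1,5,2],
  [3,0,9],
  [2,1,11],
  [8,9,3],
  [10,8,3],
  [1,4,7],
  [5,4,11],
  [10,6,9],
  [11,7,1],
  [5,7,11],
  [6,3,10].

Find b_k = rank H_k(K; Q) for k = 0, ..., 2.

b_0 = 2, b_1 = 1, b_2 = 0.

Fix the vertex order 0 < 1 < 2 < 3 < 4 < 5 < 6 < 7 < 8 < 9 < 10 < 11 and write every simplex with vertices in increasing order. Then dim K = 2 and the simplices of K are:

  0-simplices (12): [0], [1], [2], [3], [4], [5], [6], [7], [8], [9], [10], [11]
  1-simplices (27): (27 of them)
  2-simplices (16): [0,3,9], [0,6,9], [1,2,5], [1,2,11], [1,4,5], [1,4,7], [1,7,11], [2,4,7], [2,4,11], [2,5,7], [3,6,10], [3,8,9], [3,8,10], [4,5,11], [5,7,11], [6,9,10]

giving chain groups C_0 ≅ Z^12, C_1 ≅ Z^27, C_2 ≅ Z^16.

∂_1: C_1 → C_0 maps an edge to its endpoints' difference, ∂[p,q] = q − p.
The resulting 12×27 matrix has rank 10, and its Smith normal form has invariant factors (1,1,1,1,1,1,1,1,1,1).

Boundary ∂_2: C_2 → C_1 maps a triangle to the signed sum of its edges. For instance
  ∂[1,4,5] = [4,5] − [1,5] + [1,4],
  ∂[3,6,10] = [6,10] − [3,10] + [3,6].
As a 27×16 matrix over Z this has rank 16, with invariant factors (1,1,1,1,1,1,1,1,1,1,1,1,1,1,1,2).

From H_k ≅ ker(∂_k) / im(∂_{k+1}) we obtain:

  H_0: rank C_0 − rank ∂_1 = 12 − 10 = 2, and the invariant factors of ∂_1 are all 1, so H_0 ≅ Z^2.
  H_1: rank ker ∂_1 − rank ∂_2 = (27 − 10) − 16 = 1, and ∂_2 has invariant factor 2 > 1, so H_1 ≅ Z ⊕ Z_2.
  H_2: rank ker ∂_2 − rank ∂_3 = (16 − 16) − 0 = 0, and there is no ∂_3, so H_2 ≅ 0.

(K is a triangulation of the disjoint union of the real projective plane RP^2 and the cylinder S^1 x I.)

Hence the Betti numbers are b_0 = 2, b_1 = 1, b_2 = 0.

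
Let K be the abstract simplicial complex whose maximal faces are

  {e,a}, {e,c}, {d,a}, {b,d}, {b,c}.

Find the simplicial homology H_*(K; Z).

H_0 = Z,  H_1 = Z.

Order the vertices as a < b < c < d < e. Listing each simplex with vertices in this order, K has dimension 1 with simplices:

  0-simplices (5): a, b, c, d, e
  1-simplices (5): ad, ae, bc, bd, ce

so the chain groups are C_0 ≅ Z^5, C_1 ≅ Z^5.

Boundary ∂_1: C_1 → C_0 is given by ∂[p,q] = [q] − [p]. For instance
  ∂ce = e − c.
The 5×5 boundary matrix has rank 4 and Smith normal form diag(1,1,1,1).

Computing H_k = (kernel of ∂_k) / (image of ∂_{k+1}):

  H_0: rank C_0 − rank ∂_1 = 5 − 4 = 1, and the invariant factors of ∂_1 are all 1, so H_0 ≅ Z.
  H_1: rank ker ∂_1 − rank ∂_2 = (5 − 4) − 0 = 1, and there is no ∂_2, so H_1 ≅ Z.

As a check, the Euler characteristic is 5 − 5 = 0, which agrees with 1 − 1 = 0.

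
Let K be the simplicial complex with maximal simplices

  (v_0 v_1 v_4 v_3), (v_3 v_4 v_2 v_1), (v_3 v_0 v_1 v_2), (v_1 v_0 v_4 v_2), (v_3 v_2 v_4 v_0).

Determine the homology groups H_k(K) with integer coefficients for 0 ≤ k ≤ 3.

H_0 = Z,  H_1 = 0,  H_2 = 0,  H_3 = Z.

Take the total order v_0 < v_1 < v_2 < v_3 < v_4 on the vertex set. Then K (dimension 3) consists of the simplices:

  0-simplices (5): [v_0], [v_1], [v_2], [v_3], [v_4]
  1-simplices (10): [v_0,v_1], [v_0,v_2], [v_0,v_3], [v_0,v_4], [v_1,v_2], [v_1,v_3], [v_1,v_4], [v_2,v_3], [v_2,v_4], [v_3,v_4]
  2-simplices (10): [v_0,v_1,v_2], [v_0,v_1,v_3], [v_0,v_1,v_4], [v_0,v_2,v_3], [v_0,v_2,v_4], [v_0,v_3,v_4], [v_1,v_2,v_3], [v_1,v_2,v_4], [v_1,v_3,v_4], [v_2,v_3,v_4]
  3-simplices (5): [v_0,v_1,v_2,v_3], [v_0,v_1,v_2,v_4], [v_0,v_1,v_3,v_4], [v_0,v_2,v_3,v_4], [v_1,v_2,v_3,v_4]

Hence C_0 ≅ Z^5, C_1 ≅ Z^10, C_2 ≅ Z^10, C_3 ≅ Z^5.

∂_1: C_1 → C_0 sends each edge [p,q] (with p < q) to q − p. For instance
  ∂[v_0,v_2] = [v_2] − [v_0].
This gives a 5×10 integer matrix of rank 4; reducing to Smith normal form yields diagonal entries (1,1,1,1).

Boundary ∂_2: C_2 → C_1 sends each 2-simplex [p,q,r] to [q,r] − [p,r] + [p,q]. For instance
  ∂[v_2,v_3,v_4] = [v_3,v_4] − [v_2,v_4] + [v_2,v_3],
  ∂[v_0,v_1,v_2] = [v_1,v_2] − [v_0,v_2] + [v_0,v_1].
The 10×10 boundary matrix has rank 6 and Smith normal form diag(1,1,1,1,1,1).

∂_3: C_3 → C_2 sends each 3-simplex σ to the alternating sum Σ_i (−1)^i (σ with its i-th vertex removed). For instance
  ∂[v_0,v_1,v_3,v_4] = [v_1,v_3,v_4] − [v_0,v_3,v_4] + [v_0,v_1,v_4] − [v_0,v_1,v_3],
  ∂[v_0,v_1,v_2,v_3] = [v_1,v_2,v_3] − [v_0,v_2,v_3] + [v_0,v_1,v_3] − [v_0,v_1,v_2].
This gives a 10×5 integer matrix of rank 4; reducing to Smith normal form yields diagonal entries (1,1,1,1).

Now H_k = ker ∂_k / im ∂_{k+1}, so:

  H_0: rank C_0 − rank ∂_1 = 5 − 4 = 1, and the invariant factors of ∂_1 are all 1, so H_0 = Z.
  H_1: rank ker ∂_1 − rank ∂_2 = (10 − 4) − 6 = 0, and the invariant factors of ∂_2 are all 1, so H_1 = 0.
  H_2: rank ker ∂_2 − rank ∂_3 = (10 − 6) − 4 = 0, and the invariant factors of ∂_3 are all 1, so H_2 = 0.
  H_3: rank ker ∂_3 − rank ∂_4 = (5 − 4) − 0 = 1, and there is no ∂_4, so H_3 = Z.

As a check, the Euler characteristic is 5 − 10 + 10 − 5 = 0, which agrees with 1 − 0 + 0 − 1 = 0.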